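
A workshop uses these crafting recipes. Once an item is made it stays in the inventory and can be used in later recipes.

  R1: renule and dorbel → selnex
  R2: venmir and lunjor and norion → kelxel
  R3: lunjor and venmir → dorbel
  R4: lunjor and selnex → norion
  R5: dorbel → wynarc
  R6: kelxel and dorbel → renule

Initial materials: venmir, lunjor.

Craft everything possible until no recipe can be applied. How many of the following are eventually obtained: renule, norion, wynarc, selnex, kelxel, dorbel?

Using R3, lunjor and venmir make dorbel.
Using R5, dorbel makes wynarc.
renule would need kelxel and dorbel (R6), but kelxel is never obtained.
norion would need lunjor and selnex (R4), but selnex is never obtained.
wynarc: reached.
selnex would need renule and dorbel (R1), but renule is never obtained.
kelxel would need venmir, lunjor, and norion (R2), but norion is never obtained.
dorbel: reached.
Reached: wynarc and dorbel — 2 of the 6.

2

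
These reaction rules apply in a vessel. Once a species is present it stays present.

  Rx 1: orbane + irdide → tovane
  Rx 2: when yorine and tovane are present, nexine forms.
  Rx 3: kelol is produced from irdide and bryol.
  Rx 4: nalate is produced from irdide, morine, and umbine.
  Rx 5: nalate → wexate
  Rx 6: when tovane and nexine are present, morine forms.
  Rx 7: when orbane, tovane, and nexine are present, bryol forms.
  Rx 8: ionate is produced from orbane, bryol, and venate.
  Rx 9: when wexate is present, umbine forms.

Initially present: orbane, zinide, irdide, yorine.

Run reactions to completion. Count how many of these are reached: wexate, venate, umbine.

0

wexate would need nalate (Rx 5), but nalate never forms.
No rule produces venate, and it is not given.
umbine would need wexate (Rx 9), but wexate never forms.
None of the 3 are reached.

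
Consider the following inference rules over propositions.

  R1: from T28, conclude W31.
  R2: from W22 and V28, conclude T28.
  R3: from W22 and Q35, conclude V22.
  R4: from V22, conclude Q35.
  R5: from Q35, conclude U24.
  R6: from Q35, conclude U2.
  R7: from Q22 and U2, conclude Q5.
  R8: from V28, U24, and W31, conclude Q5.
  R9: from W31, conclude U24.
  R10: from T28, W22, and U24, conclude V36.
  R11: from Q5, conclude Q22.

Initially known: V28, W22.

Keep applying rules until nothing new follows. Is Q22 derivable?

Yes

W22 and V28 hold, so T28 follows (R2).
From T28, R1 gives W31.
From W31, R9 gives U24.
V28, U24, and W31 hold, so Q5 follows (R8).
Q5 holds, so Q22 follows (R11).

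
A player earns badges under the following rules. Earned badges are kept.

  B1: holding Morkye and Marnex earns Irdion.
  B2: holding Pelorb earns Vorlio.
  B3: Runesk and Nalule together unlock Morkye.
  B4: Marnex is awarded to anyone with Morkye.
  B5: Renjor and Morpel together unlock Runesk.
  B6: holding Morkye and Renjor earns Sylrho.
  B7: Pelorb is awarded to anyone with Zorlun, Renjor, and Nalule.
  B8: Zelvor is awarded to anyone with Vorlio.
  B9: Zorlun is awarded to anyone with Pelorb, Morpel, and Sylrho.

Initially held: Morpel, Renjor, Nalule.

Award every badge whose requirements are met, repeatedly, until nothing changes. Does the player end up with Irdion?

Yes

With Renjor and Morpel, Runesk is earned (B5).
With Runesk and Nalule, Morkye is earned (B3).
With Morkye, Marnex is earned (B4).
With Morkye and Marnex, Irdion is earned (B1).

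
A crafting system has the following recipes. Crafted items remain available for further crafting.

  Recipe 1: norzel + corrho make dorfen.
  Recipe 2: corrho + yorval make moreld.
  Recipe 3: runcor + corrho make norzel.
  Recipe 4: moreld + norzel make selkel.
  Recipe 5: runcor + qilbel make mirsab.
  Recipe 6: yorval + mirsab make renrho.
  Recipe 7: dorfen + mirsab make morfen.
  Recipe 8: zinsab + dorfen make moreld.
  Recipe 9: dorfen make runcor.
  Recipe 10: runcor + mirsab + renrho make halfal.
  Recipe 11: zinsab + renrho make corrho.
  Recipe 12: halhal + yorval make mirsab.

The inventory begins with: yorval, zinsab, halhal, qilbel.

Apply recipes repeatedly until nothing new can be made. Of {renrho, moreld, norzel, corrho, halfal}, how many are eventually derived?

3

halhal + yorval → mirsab (Recipe 12).
yorval + mirsab → renrho (Recipe 6).
Using Recipe 11, zinsab and renrho make corrho.
corrho + yorval → moreld (Recipe 2).
renrho: reached.
moreld: reached.
norzel would need runcor and corrho (Recipe 3), but runcor is never obtained.
corrho: reached.
halfal would need runcor, mirsab, and renrho (Recipe 10), but runcor is never obtained.
Reached: renrho, moreld, and corrho — 3 of the 5.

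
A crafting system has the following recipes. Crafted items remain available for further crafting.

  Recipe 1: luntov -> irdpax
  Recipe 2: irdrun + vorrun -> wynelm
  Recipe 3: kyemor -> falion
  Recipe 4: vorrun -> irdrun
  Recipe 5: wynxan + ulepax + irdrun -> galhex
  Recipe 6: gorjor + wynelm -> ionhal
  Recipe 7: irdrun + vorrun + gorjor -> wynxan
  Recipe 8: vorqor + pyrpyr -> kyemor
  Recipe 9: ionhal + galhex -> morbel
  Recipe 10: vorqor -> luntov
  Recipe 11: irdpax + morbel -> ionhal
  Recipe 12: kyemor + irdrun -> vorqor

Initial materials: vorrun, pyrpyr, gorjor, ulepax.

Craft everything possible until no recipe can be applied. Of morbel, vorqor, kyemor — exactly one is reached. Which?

morbel

vorrun -> irdrun (Recipe 4).
irdrun + vorrun + gorjor -> wynxan (Recipe 7).
irdrun + vorrun -> wynelm (Recipe 2).
Using Recipe 6, gorjor and wynelm make ionhal.
Using Recipe 5, wynxan, ulepax, and irdrun make galhex.
Using Recipe 9, ionhal and galhex make morbel.
vorqor would need kyemor and irdrun (Recipe 12), but kyemor is never obtained. kyemor would need vorqor and pyrpyr (Recipe 8), but vorqor is never obtained.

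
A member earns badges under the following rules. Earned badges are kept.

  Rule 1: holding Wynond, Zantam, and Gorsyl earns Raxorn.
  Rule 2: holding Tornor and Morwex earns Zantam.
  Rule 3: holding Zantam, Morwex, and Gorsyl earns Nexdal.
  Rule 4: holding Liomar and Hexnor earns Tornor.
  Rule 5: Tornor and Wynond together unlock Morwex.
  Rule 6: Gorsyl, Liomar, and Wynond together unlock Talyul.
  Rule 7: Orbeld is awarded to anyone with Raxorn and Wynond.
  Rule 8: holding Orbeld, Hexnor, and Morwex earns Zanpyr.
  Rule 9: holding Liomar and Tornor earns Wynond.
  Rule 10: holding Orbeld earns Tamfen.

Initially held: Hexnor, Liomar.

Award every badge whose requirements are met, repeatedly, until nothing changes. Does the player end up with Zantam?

Yes

With Liomar and Hexnor, Tornor is earned (Rule 4).
With Liomar and Tornor, Wynond is earned (Rule 9).
With Tornor and Wynond, Morwex is earned (Rule 5).
With Tornor and Morwex, Zantam is earned (Rule 2).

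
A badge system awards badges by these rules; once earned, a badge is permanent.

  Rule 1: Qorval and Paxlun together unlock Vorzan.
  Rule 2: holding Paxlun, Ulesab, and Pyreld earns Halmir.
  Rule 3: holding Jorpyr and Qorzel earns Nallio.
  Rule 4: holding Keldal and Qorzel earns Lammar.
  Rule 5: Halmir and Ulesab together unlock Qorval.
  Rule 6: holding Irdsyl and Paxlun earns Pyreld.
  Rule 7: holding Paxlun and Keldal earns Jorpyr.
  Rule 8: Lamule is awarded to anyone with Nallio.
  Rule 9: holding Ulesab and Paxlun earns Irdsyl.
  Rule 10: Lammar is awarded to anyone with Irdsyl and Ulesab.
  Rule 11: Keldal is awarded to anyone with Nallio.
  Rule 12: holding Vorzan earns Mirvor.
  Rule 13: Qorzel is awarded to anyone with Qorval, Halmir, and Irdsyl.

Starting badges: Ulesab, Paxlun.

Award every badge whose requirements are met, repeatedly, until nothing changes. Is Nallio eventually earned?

No

Nallio would need Jorpyr and Qorzel (Rule 3), but Jorpyr is never earned.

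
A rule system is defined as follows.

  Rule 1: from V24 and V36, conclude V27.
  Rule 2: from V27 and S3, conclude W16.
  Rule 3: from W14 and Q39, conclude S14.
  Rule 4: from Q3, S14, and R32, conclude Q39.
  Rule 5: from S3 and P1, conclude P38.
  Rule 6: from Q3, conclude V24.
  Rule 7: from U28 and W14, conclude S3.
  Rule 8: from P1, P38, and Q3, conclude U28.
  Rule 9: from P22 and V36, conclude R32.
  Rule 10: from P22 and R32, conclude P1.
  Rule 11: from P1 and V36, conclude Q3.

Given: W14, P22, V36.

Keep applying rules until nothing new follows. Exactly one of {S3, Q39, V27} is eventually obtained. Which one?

From P22 and V36, Rule 9 gives R32.
From P22 and R32, Rule 10 gives P1.
P1 and V36 hold, so Q3 follows (Rule 11).
Q3 holds, so V24 follows (Rule 6).
From V24 and V36, Rule 1 gives V27.
S3 would need U28 and W14 (Rule 7), but U28 is never established. Q39 would need Q3, S14, and R32 (Rule 4), but S14 is never established.

V27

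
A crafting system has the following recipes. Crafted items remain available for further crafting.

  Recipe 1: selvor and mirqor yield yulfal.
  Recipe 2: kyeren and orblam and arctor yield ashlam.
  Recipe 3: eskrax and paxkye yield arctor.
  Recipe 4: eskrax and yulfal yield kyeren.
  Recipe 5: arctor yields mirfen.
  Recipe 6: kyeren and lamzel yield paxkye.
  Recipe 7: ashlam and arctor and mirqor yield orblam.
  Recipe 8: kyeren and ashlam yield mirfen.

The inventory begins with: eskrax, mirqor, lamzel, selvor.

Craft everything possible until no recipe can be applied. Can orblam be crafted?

orblam would need ashlam, arctor, and mirqor (Recipe 7), but ashlam is never obtained.

No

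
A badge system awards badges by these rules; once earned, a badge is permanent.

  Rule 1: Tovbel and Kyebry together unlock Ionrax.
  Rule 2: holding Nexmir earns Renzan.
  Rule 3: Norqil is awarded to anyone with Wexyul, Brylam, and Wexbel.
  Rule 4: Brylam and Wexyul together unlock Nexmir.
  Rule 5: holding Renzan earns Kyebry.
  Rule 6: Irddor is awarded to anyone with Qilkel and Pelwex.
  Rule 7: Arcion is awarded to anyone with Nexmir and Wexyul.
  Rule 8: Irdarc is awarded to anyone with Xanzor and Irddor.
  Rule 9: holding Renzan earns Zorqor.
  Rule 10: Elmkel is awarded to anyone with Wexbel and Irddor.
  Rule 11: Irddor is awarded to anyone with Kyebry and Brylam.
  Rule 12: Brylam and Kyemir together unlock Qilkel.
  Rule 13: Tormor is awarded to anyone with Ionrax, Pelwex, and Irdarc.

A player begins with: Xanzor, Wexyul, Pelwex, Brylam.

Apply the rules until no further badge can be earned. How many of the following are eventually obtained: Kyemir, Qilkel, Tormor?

No rule produces Kyemir, and it is not given.
Qilkel would need Brylam and Kyemir (Rule 12), but Kyemir is never earned.
Tormor would need Ionrax, Pelwex, and Irdarc (Rule 13), but Ionrax is never earned.
None of the 3 are reached.

0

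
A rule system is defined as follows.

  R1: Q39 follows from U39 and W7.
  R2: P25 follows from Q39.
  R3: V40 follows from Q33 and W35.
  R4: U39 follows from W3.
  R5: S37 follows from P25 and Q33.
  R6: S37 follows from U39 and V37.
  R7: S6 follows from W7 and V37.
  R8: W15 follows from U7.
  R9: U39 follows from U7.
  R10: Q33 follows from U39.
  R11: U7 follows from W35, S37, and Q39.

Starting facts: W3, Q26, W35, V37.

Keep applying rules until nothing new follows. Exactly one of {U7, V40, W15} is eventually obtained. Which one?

V40

From W3, R4 gives U39.
From U39, R10 gives Q33.
From Q33 and W35, R3 gives V40.
W15 would need U7 (R8), but U7 is never established. U7 would need W35, S37, and Q39 (R11), but Q39 is never established.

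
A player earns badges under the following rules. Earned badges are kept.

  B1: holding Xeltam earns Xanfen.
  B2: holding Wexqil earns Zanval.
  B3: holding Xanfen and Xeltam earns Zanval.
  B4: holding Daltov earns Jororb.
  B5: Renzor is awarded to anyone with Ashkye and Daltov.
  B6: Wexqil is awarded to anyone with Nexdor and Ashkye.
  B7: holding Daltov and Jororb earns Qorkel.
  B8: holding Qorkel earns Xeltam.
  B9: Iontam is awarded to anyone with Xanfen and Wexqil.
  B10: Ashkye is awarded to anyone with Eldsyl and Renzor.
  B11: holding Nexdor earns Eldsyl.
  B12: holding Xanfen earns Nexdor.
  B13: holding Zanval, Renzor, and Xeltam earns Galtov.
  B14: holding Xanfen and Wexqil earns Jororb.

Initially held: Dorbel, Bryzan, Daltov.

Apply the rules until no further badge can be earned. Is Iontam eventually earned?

No

Iontam would need Xanfen and Wexqil (B9), but Wexqil is never earned.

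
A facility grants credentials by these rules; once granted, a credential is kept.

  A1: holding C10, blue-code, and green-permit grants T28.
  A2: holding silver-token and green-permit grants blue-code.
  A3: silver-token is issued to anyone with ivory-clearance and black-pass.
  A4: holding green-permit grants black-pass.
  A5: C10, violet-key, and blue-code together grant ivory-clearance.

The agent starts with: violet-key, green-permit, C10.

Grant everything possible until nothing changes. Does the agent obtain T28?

T28 would need C10, blue-code, and green-permit (A1), but blue-code is never granted.

No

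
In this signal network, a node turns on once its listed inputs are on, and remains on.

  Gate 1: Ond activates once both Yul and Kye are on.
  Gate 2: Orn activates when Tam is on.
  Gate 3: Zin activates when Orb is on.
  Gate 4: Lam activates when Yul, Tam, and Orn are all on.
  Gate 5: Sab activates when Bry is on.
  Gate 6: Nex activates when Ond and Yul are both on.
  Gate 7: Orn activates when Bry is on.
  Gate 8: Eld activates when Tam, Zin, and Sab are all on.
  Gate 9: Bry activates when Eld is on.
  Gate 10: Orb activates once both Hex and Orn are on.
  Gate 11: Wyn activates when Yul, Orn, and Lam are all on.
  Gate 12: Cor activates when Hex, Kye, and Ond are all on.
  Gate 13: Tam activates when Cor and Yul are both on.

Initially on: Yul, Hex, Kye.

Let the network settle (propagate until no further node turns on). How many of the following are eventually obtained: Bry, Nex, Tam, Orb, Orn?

4

Gate 1: Yul and Kye on → Ond on.
Ond and Yul are on, so Nex activates (Gate 6).
Gate 12: Hex, Kye, and Ond on → Cor on.
Gate 13: Cor and Yul on → Tam on.
Tam is on, so Orn activates (Gate 2).
Hex and Orn are on, so Orb activates (Gate 10).
Bry would need Eld (Gate 9), but Eld never turns on.
Nex: reached.
Tam: reached.
Orb: reached.
Orn: reached.
Reached: Nex, Tam, Orb, and Orn — 4 of the 5.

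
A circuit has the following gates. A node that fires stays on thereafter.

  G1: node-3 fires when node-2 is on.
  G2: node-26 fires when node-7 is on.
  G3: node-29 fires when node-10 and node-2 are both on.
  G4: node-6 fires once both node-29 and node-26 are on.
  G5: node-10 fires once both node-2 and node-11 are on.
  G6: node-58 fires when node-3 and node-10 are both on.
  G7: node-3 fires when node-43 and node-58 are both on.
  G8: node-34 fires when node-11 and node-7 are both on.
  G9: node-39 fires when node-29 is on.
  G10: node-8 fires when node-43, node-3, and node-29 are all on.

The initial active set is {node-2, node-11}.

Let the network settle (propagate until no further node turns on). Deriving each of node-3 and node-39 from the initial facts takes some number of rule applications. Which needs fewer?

node-3: G1: node-2 on → node-3 on. [1 rule application]
node-39: G5: node-2 and node-11 on → node-10 on. G3: node-10 and node-2 on → node-29 on. G9: node-29 on → node-39 on. [3 rule applications]
node-3 needs fewer.

node-3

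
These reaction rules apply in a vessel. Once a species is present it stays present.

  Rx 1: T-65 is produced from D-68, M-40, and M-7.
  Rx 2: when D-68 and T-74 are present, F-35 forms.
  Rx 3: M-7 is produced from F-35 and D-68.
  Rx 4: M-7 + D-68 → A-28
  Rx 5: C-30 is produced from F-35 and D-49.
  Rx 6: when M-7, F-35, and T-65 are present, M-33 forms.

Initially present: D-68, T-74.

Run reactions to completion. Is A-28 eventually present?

D-68 and T-74 present → F-35 forms (Rx 2).
F-35 and D-68 present → M-7 forms (Rx 3).
M-7 and D-68 present → A-28 forms (Rx 4).

Yes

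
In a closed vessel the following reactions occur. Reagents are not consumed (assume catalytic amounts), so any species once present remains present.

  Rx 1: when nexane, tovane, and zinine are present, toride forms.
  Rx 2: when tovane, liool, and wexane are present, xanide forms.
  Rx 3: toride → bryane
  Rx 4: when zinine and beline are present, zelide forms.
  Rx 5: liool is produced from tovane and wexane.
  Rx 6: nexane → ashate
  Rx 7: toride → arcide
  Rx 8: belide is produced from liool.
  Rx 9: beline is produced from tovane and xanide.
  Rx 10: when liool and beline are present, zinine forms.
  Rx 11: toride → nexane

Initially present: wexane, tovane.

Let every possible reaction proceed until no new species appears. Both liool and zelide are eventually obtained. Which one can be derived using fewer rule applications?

liool: tovane and wexane present → liool forms (Rx 5). [1 rule application]
zelide: tovane and wexane present → liool forms (Rx 5). tovane, liool, and wexane present → xanide forms (Rx 2). tovane and xanide present → beline forms (Rx 9). liool and beline present → zinine forms (Rx 10). zinine and beline present → zelide forms (Rx 4). [5 rule applications]
liool needs fewer.

liool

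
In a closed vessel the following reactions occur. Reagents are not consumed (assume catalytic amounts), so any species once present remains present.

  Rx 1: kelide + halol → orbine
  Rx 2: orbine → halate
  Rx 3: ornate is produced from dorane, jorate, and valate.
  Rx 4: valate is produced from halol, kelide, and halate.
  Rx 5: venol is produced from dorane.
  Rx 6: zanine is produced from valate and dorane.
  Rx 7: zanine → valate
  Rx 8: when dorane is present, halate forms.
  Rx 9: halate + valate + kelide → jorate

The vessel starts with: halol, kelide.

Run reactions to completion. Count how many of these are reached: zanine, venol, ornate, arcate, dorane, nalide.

zanine would need valate and dorane (Rx 6), but dorane never forms.
venol would need dorane (Rx 5), but dorane never forms.
ornate would need dorane, jorate, and valate (Rx 3), but dorane never forms.
No rule produces arcate, and it is not given.
No rule produces dorane, and it is not given.
No rule produces nalide, and it is not given.
None of the 6 are reached.

0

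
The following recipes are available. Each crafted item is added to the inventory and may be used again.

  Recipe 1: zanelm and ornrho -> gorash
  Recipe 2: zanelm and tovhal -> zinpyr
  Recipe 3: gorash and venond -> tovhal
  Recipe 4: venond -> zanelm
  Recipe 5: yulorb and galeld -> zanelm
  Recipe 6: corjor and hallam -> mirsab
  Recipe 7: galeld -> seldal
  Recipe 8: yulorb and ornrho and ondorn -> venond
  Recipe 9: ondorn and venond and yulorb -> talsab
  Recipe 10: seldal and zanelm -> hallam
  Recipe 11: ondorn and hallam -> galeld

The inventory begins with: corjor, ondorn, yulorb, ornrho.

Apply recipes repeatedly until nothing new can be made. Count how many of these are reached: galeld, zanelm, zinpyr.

2

yulorb and ornrho and ondorn -> venond (Recipe 8).
Using Recipe 4, venond makes zanelm.
Using Recipe 1, zanelm and ornrho make gorash.
Using Recipe 3, gorash and venond make tovhal.
zanelm and tovhal -> zinpyr (Recipe 2).
galeld would need ondorn and hallam (Recipe 11), but hallam is never obtained.
zanelm: reached.
zinpyr: reached.
Reached: zanelm and zinpyr — 2 of the 3.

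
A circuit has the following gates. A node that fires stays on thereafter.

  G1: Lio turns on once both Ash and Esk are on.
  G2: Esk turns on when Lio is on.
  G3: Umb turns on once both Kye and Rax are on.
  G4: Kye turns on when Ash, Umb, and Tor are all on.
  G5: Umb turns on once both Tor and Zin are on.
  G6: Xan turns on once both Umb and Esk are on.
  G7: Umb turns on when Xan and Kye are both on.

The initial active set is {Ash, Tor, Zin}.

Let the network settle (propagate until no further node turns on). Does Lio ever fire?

No

Lio would need Ash and Esk (G1), but Esk never turns on.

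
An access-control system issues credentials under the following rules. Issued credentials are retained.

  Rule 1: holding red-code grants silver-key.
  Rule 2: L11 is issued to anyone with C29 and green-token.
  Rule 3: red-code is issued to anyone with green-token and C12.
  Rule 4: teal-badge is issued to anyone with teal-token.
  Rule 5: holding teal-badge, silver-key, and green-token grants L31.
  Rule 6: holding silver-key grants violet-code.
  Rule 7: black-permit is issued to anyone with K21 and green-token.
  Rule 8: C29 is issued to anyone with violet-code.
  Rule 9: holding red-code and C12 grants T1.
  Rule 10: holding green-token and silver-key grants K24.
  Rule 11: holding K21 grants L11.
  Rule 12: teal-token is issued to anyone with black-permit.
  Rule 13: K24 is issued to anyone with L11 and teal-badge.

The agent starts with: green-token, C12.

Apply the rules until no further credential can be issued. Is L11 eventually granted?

Holding green-token and C12 grants red-code (Rule 3).
Holding red-code grants silver-key (Rule 1).
Holding silver-key grants violet-code (Rule 6).
Holding violet-code grants C29 (Rule 8).
Holding C29 and green-token grants L11 (Rule 2).

Yes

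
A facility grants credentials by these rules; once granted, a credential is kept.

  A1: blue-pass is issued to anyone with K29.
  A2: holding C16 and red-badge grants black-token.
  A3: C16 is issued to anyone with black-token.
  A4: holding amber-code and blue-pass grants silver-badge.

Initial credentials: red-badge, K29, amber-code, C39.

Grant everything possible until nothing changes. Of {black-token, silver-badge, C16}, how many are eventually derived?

Holding K29 grants blue-pass (A1).
Holding amber-code and blue-pass grants silver-badge (A4).
black-token would need C16 and red-badge (A2), but C16 is never granted.
silver-badge: reached.
C16 would need black-token (A3), but black-token is never granted.
Reached: silver-badge — 1 of the 3.

1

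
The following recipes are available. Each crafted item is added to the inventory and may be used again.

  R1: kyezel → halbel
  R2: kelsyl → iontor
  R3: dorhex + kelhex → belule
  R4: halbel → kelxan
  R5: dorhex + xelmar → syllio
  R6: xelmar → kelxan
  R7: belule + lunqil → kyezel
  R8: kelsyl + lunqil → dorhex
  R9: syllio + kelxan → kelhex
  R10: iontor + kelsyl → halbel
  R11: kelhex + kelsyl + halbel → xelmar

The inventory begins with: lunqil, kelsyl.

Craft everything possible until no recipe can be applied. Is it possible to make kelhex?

No

kelhex would need syllio and kelxan (R9), but syllio is never obtained.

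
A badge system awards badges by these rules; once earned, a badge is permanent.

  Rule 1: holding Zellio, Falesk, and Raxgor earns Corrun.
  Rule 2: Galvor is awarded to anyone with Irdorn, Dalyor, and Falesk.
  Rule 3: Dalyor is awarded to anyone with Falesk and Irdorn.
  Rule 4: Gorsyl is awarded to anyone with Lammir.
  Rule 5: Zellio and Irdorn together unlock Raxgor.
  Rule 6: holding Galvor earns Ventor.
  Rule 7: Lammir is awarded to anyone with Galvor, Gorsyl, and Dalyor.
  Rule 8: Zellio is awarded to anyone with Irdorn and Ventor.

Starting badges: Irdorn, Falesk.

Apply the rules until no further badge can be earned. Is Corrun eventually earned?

With Falesk and Irdorn, Dalyor is earned (Rule 3).
With Irdorn, Dalyor, and Falesk, Galvor is earned (Rule 2).
With Galvor, Ventor is earned (Rule 6).
With Irdorn and Ventor, Zellio is earned (Rule 8).
With Zellio and Irdorn, Raxgor is earned (Rule 5).
With Zellio, Falesk, and Raxgor, Corrun is earned (Rule 1).

Yes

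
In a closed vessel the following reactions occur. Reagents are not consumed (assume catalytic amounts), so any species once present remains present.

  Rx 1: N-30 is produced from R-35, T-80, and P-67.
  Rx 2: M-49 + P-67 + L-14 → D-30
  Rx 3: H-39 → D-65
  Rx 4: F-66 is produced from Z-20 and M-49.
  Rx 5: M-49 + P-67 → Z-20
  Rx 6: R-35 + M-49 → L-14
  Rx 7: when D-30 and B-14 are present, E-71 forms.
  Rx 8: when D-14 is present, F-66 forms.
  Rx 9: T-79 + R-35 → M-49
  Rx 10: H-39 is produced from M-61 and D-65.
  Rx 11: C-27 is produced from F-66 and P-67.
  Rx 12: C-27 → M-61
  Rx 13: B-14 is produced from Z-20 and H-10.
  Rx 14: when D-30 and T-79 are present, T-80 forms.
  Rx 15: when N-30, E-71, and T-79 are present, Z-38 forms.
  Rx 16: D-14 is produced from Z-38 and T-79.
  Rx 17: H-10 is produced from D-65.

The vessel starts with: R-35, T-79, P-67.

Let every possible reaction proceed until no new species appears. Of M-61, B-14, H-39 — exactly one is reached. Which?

T-79 and R-35 present → M-49 forms (Rx 9).
M-49 and P-67 present → Z-20 forms (Rx 5).
Z-20 and M-49 present → F-66 forms (Rx 4).
F-66 and P-67 present → C-27 forms (Rx 11).
C-27 present → M-61 forms (Rx 12).
B-14 would need Z-20 and H-10 (Rx 13), but H-10 never forms. H-39 would need M-61 and D-65 (Rx 10), but D-65 never forms.

M-61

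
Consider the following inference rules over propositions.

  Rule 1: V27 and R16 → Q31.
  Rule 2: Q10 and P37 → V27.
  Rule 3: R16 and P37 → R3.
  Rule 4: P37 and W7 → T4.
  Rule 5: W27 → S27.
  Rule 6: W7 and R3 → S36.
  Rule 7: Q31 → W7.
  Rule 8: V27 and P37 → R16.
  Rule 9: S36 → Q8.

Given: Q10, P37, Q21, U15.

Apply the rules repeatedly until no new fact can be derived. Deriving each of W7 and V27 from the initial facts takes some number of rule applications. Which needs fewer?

V27

V27: Q10 and P37 hold, so V27 follows (Rule 2). [1 rule application]
W7: Q10 and P37 hold, so V27 follows (Rule 2). V27 and P37 hold, so R16 follows (Rule 8). V27 and R16 hold, so Q31 follows (Rule 1). From Q31, Rule 7 gives W7. [4 rule applications]
V27 needs fewer.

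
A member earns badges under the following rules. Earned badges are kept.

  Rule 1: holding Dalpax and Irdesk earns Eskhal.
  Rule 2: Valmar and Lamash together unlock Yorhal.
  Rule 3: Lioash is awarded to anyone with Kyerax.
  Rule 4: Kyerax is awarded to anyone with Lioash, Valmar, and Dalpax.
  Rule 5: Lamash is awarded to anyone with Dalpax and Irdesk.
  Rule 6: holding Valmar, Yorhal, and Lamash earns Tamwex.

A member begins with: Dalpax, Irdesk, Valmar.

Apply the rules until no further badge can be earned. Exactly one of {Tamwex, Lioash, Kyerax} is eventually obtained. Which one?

With Dalpax and Irdesk, Lamash is earned (Rule 5).
With Valmar and Lamash, Yorhal is earned (Rule 2).
With Valmar, Yorhal, and Lamash, Tamwex is earned (Rule 6).
Kyerax would need Lioash, Valmar, and Dalpax (Rule 4), but Lioash is never earned. Lioash would need Kyerax (Rule 3), but Kyerax is never earned.

Tamwex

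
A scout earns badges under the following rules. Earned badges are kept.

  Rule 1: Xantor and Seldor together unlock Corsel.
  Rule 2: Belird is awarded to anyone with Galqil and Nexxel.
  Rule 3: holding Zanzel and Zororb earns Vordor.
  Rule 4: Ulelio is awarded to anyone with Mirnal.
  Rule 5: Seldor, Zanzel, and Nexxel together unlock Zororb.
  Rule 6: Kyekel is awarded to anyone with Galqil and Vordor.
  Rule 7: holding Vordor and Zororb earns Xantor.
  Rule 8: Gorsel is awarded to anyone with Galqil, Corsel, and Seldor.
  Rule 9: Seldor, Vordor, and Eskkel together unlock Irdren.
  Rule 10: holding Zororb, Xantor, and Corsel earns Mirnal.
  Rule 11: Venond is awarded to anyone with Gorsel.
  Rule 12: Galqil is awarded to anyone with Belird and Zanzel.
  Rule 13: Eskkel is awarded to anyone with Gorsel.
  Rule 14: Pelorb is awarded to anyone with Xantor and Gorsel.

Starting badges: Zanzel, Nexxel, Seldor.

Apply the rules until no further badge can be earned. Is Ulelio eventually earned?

With Seldor, Zanzel, and Nexxel, Zororb is earned (Rule 5).
With Zanzel and Zororb, Vordor is earned (Rule 3).
With Vordor and Zororb, Xantor is earned (Rule 7).
With Xantor and Seldor, Corsel is earned (Rule 1).
With Zororb, Xantor, and Corsel, Mirnal is earned (Rule 10).
With Mirnal, Ulelio is earned (Rule 4).

Yes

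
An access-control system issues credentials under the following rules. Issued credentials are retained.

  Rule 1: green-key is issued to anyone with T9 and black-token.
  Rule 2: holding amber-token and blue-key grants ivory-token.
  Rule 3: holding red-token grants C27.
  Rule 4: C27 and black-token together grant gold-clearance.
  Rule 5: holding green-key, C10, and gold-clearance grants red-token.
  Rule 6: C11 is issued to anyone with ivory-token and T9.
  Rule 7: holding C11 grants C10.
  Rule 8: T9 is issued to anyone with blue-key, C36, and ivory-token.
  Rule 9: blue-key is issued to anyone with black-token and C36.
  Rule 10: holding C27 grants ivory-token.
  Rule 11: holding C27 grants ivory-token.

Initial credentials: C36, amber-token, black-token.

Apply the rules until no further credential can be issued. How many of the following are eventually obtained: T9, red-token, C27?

1

Holding black-token and C36 grants blue-key (Rule 9).
Holding amber-token and blue-key grants ivory-token (Rule 2).
Holding blue-key, C36, and ivory-token grants T9 (Rule 8).
T9: reached.
red-token would need green-key, C10, and gold-clearance (Rule 5), but gold-clearance is never granted.
C27 would need red-token (Rule 3), but red-token is never granted.
Reached: T9 — 1 of the 3.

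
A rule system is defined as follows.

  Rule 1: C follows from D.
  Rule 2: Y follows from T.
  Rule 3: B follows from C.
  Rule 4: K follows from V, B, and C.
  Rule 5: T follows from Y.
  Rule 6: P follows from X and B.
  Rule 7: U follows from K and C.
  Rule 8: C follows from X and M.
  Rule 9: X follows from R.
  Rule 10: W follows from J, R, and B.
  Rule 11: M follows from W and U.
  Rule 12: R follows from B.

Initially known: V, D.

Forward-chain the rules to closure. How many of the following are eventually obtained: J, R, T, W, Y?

D holds, so C follows (Rule 1).
From C, Rule 3 gives B.
From B, Rule 12 gives R.
No rule produces J, and it is not given.
R: reached.
T would need Y (Rule 5), but Y is never established.
W would need J, R, and B (Rule 10), but J is never established.
Y would need T (Rule 2), but T is never established.
Reached: R — 1 of the 5.

1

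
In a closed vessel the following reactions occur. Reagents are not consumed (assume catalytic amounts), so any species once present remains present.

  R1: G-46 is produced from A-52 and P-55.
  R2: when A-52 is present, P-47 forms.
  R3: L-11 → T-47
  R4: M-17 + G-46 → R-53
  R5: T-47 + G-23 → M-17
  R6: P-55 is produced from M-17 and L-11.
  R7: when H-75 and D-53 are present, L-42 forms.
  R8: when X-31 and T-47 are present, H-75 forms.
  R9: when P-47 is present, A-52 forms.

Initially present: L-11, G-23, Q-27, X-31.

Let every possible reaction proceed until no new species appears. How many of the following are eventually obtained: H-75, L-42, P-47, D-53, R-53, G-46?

L-11 present → T-47 forms (R3).
X-31 and T-47 present → H-75 forms (R8).
H-75: reached.
L-42 would need H-75 and D-53 (R7), but D-53 never forms.
P-47 would need A-52 (R2), but A-52 never forms.
No rule produces D-53, and it is not given.
R-53 would need M-17 and G-46 (R4), but G-46 never forms.
G-46 would need A-52 and P-55 (R1), but A-52 never forms.
Reached: H-75 — 1 of the 6.

1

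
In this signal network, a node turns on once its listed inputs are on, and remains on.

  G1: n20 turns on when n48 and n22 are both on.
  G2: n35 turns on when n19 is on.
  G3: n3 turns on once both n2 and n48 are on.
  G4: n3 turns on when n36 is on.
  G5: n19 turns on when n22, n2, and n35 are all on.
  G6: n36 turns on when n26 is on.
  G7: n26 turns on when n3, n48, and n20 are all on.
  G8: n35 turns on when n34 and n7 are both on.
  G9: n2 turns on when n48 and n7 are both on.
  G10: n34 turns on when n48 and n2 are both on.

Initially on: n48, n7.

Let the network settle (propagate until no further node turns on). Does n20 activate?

n20 would need n48 and n22 (G1), but n22 never turns on.

No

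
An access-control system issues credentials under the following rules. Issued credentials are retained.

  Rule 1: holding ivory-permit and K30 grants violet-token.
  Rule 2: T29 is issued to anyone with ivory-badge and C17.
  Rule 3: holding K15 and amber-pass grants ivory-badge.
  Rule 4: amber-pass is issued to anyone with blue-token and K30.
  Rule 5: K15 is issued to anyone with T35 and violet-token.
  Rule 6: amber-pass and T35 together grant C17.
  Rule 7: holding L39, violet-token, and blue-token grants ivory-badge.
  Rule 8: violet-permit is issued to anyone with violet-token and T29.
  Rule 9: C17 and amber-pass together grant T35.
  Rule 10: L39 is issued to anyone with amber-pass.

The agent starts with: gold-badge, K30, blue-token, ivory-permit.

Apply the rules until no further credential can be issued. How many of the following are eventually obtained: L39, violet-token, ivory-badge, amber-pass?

Holding ivory-permit and K30 grants violet-token (Rule 1).
Holding blue-token and K30 grants amber-pass (Rule 4).
Holding amber-pass grants L39 (Rule 10).
Holding L39, violet-token, and blue-token grants ivory-badge (Rule 7).
L39: reached.
violet-token: reached.
ivory-badge: reached.
amber-pass: reached.
All 4 are reached.

4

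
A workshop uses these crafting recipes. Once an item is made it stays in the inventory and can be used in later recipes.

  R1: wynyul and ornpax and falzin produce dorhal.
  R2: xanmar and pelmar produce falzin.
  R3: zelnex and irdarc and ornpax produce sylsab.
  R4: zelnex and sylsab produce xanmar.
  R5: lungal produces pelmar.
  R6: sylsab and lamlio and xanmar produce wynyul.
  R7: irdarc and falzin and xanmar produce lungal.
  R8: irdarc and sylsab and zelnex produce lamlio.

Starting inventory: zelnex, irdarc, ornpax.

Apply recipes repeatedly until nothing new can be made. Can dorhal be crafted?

dorhal would need wynyul, ornpax, and falzin (R1), but falzin is never obtained.

No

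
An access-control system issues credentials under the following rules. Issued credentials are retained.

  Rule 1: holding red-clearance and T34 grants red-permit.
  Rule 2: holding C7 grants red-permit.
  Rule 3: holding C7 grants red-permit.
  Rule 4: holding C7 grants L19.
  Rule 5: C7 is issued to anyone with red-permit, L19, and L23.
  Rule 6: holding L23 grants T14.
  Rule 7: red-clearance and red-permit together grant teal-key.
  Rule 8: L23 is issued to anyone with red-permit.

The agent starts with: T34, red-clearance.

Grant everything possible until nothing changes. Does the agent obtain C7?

C7 would need red-permit, L19, and L23 (Rule 5), but L19 is never granted.

No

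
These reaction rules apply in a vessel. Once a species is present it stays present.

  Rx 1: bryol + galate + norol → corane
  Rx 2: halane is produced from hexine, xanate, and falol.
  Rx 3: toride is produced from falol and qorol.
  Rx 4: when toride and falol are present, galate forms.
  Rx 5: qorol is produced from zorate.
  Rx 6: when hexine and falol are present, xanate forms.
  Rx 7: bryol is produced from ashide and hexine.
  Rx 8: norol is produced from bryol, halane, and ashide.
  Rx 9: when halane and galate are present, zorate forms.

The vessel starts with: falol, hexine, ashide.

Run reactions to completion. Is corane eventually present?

No

corane would need bryol, galate, and norol (Rx 1), but galate never forms.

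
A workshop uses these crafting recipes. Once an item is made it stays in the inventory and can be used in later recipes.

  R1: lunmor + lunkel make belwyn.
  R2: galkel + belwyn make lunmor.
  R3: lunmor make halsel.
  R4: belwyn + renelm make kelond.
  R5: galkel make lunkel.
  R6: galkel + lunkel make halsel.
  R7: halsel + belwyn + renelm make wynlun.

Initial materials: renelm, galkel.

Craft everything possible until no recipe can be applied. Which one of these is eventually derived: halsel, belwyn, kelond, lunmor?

Using R5, galkel makes lunkel.
Using R6, galkel and lunkel make halsel.
lunmor would need galkel and belwyn (R2), but belwyn is never obtained. kelond would need belwyn and renelm (R4), but belwyn is never obtained. belwyn would need lunmor and lunkel (R1), but lunmor is never obtained.

halsel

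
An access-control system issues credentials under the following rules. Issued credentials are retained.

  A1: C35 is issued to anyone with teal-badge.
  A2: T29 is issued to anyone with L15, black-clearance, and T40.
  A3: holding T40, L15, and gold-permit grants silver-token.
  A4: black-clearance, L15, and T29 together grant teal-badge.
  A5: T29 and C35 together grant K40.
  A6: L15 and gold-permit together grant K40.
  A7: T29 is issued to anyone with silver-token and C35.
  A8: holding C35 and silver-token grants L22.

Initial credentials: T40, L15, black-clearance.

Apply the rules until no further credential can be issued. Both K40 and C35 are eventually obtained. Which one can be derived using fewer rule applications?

C35

C35: Holding L15, black-clearance, and T40 grants T29 (A2). Holding black-clearance, L15, and T29 grants teal-badge (A4). Holding teal-badge grants C35 (A1). [3 rule applications]
K40: Holding L15, black-clearance, and T40 grants T29 (A2). Holding black-clearance, L15, and T29 grants teal-badge (A4). Holding teal-badge grants C35 (A1). Holding T29 and C35 grants K40 (A5). [4 rule applications]
C35 needs fewer.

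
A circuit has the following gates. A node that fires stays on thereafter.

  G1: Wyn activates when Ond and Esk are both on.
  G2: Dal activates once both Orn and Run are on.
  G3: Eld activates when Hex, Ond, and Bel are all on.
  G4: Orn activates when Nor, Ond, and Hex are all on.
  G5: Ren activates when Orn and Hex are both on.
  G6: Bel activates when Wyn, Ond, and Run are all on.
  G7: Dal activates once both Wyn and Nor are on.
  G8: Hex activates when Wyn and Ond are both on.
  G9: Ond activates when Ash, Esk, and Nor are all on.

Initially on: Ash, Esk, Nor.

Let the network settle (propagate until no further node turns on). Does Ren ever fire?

G9: Ash, Esk, and Nor on → Ond on.
Ond and Esk are on, so Wyn activates (G1).
G8: Wyn and Ond on → Hex on.
G4: Nor, Ond, and Hex on → Orn on.
Orn and Hex are on, so Ren activates (G5).

Yes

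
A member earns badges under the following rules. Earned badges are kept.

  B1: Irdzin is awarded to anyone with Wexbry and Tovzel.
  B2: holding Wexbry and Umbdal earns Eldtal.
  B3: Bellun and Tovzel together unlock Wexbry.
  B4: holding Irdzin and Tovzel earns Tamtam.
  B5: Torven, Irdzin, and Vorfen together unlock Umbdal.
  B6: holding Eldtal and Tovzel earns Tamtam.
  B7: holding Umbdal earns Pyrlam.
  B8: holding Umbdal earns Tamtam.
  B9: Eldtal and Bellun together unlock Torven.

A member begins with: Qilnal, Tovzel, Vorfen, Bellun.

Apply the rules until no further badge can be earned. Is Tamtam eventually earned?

With Bellun and Tovzel, Wexbry is earned (B3).
With Wexbry and Tovzel, Irdzin is earned (B1).
With Irdzin and Tovzel, Tamtam is earned (B4).

Yes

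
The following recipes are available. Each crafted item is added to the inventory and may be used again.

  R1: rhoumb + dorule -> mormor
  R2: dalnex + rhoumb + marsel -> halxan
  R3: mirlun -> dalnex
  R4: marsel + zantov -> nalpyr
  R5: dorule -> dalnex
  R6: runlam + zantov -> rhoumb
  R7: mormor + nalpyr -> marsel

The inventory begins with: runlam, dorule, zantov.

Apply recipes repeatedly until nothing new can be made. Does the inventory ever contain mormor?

Yes

Using R6, runlam and zantov make rhoumb.
rhoumb + dorule -> mormor (R1).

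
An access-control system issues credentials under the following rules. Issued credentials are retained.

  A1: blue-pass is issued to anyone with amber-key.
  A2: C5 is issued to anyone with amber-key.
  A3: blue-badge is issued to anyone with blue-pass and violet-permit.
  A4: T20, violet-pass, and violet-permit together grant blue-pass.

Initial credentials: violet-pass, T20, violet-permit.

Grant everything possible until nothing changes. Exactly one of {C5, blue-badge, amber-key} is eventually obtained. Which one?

blue-badge

Holding T20, violet-pass, and violet-permit grants blue-pass (A4).
Holding blue-pass and violet-permit grants blue-badge (A3).
C5 would need amber-key (A2), but amber-key is never granted. No rule produces amber-key, and it is not given.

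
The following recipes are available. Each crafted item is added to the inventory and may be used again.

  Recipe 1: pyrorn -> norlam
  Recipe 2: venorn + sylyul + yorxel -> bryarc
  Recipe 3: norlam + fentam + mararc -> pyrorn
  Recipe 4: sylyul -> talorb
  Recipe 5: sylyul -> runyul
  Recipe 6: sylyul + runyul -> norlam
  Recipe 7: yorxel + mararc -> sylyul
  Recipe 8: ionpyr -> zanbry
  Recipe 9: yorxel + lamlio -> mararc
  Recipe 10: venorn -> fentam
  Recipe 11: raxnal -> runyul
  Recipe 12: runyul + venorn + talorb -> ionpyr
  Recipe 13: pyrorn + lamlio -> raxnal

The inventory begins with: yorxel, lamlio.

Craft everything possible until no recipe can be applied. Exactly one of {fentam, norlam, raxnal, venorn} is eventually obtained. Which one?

norlam

yorxel + lamlio -> mararc (Recipe 9).
yorxel + mararc -> sylyul (Recipe 7).
Using Recipe 5, sylyul makes runyul.
Using Recipe 6, sylyul and runyul make norlam.
No rule produces venorn, and it is not given. raxnal would need pyrorn and lamlio (Recipe 13), but pyrorn is never obtained. fentam would need venorn (Recipe 10), but venorn is never obtained.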